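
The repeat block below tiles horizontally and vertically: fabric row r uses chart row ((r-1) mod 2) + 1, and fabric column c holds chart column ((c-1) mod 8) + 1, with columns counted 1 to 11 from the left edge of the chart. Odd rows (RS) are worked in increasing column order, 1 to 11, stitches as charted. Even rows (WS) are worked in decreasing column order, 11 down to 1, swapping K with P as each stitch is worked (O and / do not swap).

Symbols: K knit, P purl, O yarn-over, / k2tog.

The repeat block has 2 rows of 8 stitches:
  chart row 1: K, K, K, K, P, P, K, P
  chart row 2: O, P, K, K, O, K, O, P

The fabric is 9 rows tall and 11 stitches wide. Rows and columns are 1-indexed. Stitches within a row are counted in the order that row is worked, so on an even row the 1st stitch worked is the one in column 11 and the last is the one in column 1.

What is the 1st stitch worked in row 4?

For row 4: chart row = ((4-1) mod 2) + 1 = 2; this is a WS (even) row.
Chart row 2 tiled across columns 1-11: O P K K O K O P O P K
WS: work from column 11 back to column 1 (reverse the tiled row), swapping K<->P (O and / unchanged).
Row 4 as worked: P K O K O P O P P K O
The 1st stitch worked is P.

== STITCH ==
P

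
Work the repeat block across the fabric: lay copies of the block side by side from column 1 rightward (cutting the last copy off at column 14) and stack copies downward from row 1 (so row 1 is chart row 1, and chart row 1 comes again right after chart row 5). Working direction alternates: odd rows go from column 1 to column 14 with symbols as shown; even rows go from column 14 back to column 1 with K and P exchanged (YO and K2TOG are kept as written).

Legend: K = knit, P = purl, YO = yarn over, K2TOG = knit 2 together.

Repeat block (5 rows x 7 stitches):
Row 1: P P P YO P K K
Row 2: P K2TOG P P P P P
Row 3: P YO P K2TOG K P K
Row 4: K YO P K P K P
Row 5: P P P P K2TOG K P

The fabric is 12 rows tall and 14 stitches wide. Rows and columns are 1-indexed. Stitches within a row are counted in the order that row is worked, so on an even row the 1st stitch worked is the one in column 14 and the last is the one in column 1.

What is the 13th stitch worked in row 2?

For row 2: chart row = ((2-1) mod 5) + 1 = 2; this is a WS (even) row.
Chart row 2 tiled across columns 1-14: P K2TOG P P P P P P K2TOG P P P P P
WS row: flip the tiled sequence (start at column 14) and apply K<->P; YO and K2TOG stay.
Row 2 as worked: K K K K K K2TOG K K K K K K K2TOG K
Stitch 13 in working order -> K2TOG

== STITCH ==
K2TOG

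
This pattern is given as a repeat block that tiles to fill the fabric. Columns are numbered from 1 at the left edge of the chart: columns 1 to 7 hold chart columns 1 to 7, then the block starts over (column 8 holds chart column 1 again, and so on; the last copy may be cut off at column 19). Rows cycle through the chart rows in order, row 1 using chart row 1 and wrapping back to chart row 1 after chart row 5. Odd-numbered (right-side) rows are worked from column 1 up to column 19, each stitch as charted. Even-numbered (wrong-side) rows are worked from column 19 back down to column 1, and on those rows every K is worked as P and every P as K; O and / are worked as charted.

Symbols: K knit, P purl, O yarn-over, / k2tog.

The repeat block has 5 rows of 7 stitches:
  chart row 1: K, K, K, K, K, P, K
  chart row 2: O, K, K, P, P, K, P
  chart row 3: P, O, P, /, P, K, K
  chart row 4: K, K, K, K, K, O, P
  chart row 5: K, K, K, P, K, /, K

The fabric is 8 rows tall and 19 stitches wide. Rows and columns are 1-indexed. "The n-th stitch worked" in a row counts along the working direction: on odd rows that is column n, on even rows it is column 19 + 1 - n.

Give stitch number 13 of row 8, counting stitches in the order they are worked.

== STITCH ==
P

Derivation:
For row 8: chart row = ((8-1) mod 5) + 1 = 3; this is a WS (even) row.
Chart row 3 tiled across columns 1-19: P O P / P K K P O P / P K K P O P / P
WS: work from column 19 back to column 1 (reverse the tiled row), swapping K<->P (O and / unchanged).
Row 8 as worked: K / K O K P P K / K O K P P K / K O K
Stitch 13 in working order -> P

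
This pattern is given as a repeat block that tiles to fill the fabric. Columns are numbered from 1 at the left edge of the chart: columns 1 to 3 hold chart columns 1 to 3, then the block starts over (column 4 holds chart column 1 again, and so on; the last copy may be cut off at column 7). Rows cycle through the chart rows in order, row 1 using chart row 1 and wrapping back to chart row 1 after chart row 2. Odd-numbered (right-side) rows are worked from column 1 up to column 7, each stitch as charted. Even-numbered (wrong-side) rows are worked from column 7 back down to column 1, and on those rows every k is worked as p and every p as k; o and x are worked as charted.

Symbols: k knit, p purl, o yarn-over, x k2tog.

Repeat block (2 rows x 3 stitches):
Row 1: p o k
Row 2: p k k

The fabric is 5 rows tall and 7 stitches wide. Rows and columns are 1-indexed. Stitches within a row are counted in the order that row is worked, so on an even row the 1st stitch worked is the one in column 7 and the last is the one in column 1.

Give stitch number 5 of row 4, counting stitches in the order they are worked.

For row 4: chart row = ((4-1) mod 2) + 1 = 2; this is a WS (even) row.
Chart row 2 tiled across columns 1-7: p k k p k k p
WS row: flip the tiled sequence (start at column 7) and apply k<->p; o and x stay.
Row 4 as worked: k p p k p p k
The 5th stitch worked is p.

Stitch:
p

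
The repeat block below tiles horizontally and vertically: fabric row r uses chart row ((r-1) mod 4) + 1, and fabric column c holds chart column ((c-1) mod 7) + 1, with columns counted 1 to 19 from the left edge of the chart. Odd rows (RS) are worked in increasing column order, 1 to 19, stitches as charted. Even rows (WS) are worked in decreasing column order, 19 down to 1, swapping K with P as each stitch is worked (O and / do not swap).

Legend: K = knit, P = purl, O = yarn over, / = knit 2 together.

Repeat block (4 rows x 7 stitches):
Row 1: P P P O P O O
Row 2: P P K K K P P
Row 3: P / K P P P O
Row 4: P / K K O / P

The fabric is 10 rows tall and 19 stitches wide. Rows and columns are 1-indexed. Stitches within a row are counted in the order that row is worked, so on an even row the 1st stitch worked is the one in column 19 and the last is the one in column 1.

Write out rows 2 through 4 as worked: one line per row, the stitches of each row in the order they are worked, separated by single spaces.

== ROWS AS WORKED ==
P P P K K K K P P P K K K K P P P K K
P / K P P P O P / K P P P O P / K P P
O P P / K K / O P P / K K / O P P / K

Derivation:
Row 2: chart row 2, WS - tiled (columns 1-19): P P K K K P P P P K K K P P P P K K K; work from column 19 back to 1 with K<->P swapped.
Row 3: chart row 3, RS - tile across columns 1-19 and work as-is.
Row 4: chart row 4, WS - tiled (columns 1-19): P / K K O / P P / K K O / P P / K K O; work from column 19 back to 1 with K<->P swapped.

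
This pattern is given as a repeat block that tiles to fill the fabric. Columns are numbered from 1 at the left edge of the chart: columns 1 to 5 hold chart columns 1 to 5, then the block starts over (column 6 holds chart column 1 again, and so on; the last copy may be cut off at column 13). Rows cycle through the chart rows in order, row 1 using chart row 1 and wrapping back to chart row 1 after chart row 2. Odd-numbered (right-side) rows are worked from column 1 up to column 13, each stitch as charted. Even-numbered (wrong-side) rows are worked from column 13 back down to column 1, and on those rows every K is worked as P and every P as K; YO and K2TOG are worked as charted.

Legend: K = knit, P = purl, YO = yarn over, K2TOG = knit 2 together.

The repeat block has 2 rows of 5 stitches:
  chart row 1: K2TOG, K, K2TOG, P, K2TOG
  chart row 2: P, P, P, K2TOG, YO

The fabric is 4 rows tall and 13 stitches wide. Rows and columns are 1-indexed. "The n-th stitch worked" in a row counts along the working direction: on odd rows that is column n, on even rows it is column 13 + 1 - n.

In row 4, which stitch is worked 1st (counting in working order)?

Result:
K

Derivation:
Row 4 uses chart row ((4-1) mod 2)+1 = 2. Row 4 is even, so WS.
Chart row 2 tiled across columns 1-13: P P P K2TOG YO P P P K2TOG YO P P P
Wrong side: read the tiled row from column 13 down to 1 and exchange K with P (leave YO, K2TOG).
Row 4 as worked: K K K YO K2TOG K K K YO K2TOG K K K
The 1st stitch worked is K.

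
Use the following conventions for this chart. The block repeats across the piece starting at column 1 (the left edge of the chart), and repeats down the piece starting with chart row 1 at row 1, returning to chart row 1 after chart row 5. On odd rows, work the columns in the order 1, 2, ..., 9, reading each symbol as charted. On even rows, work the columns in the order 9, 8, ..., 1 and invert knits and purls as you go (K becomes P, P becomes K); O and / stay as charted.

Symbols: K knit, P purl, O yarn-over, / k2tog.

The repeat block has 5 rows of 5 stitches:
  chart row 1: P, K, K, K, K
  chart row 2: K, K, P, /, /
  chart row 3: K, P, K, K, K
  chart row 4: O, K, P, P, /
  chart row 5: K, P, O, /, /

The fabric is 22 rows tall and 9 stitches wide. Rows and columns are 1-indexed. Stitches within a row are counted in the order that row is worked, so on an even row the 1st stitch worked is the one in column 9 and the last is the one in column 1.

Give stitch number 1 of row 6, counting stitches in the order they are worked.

Stitch:
P

Derivation:
Row 6 uses chart row ((6-1) mod 5)+1 = 1. Row 6 is even, so WS.
Chart row 1 tiled across columns 1-9: P K K K K P K K K
WS: work from column 9 back to column 1 (reverse the tiled row), swapping K<->P (O and / unchanged).
Row 6 as worked: P P P K P P P P K
The 1st stitch worked is P.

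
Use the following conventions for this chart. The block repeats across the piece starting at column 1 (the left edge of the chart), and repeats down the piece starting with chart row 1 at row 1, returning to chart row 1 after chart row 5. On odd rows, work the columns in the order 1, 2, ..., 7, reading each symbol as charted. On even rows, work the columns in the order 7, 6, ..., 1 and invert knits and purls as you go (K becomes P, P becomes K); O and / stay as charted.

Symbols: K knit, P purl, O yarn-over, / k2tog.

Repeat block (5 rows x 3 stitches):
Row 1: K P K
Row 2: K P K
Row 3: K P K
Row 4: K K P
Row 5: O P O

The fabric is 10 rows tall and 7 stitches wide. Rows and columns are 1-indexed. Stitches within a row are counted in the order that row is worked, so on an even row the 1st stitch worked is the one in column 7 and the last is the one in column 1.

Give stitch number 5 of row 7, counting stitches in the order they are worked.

== STITCH ==
P

Derivation:
Row 7 uses chart row ((7-1) mod 5)+1 = 2. Row 7 is odd, so RS.
Chart row 2 tiled across columns 1-7: K P K K P K K
RS row: no reversal, no swap; stitch n worked = column n.
Counting 5 along the worked row gives P.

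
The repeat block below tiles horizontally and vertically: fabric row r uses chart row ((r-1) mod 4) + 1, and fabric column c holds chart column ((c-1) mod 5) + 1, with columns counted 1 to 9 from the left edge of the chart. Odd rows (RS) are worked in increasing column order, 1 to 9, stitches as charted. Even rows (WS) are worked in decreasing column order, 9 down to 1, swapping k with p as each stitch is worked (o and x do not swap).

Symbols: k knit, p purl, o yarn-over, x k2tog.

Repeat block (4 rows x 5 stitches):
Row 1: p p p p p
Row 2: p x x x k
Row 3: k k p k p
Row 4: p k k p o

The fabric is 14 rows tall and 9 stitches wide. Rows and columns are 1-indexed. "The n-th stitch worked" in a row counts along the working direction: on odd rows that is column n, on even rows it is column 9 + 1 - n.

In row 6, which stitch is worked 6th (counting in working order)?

Stitch:
x

Derivation:
Row 6: (6-1) mod 4 = 1, so use chart row 2. Even row -> WS.
Chart row 2 tiled across columns 1-9: p x x x k p x x x
Wrong side: read the tiled row from column 9 down to 1 and exchange k with p (leave o, x).
Row 6 as worked: x x x k p x x x k
The 6th stitch worked is x.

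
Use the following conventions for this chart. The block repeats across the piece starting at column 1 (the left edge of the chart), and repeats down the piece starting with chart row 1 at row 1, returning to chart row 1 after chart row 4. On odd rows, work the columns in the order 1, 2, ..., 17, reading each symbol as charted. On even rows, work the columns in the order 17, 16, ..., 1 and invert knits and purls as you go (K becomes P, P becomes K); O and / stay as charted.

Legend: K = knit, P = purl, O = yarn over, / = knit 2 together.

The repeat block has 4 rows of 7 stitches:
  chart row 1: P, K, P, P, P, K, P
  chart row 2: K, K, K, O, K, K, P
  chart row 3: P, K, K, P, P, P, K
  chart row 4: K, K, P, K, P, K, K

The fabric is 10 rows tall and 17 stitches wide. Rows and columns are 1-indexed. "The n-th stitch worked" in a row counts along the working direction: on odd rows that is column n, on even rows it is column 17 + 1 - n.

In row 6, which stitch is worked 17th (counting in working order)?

Row 6: (6-1) mod 4 = 1, so use chart row 2. Even row -> WS.
Chart row 2 tiled across columns 1-17: K K K O K K P K K K O K K P K K K
WS row: flip the tiled sequence (start at column 17) and apply K<->P; O and / stay.
Row 6 as worked: P P P K P P O P P P K P P O P P P
Counting 17 along the worked row gives P.

Stitch:
P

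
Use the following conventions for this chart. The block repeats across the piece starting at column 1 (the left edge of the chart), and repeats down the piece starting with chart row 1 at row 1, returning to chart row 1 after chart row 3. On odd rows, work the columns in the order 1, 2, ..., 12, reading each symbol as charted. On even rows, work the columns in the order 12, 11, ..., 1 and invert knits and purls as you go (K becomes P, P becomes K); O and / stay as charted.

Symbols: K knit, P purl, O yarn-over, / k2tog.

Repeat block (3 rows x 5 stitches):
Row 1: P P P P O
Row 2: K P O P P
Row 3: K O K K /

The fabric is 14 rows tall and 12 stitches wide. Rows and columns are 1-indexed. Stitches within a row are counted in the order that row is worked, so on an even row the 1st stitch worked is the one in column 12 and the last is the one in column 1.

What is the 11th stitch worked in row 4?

For row 4: chart row = ((4-1) mod 3) + 1 = 1; this is a WS (even) row.
Chart row 1 tiled across columns 1-12: P P P P O P P P P O P P
WS row: flip the tiled sequence (start at column 12) and apply K<->P; O and / stay.
Row 4 as worked: K K O K K K K O K K K K
The 11th stitch worked is K.

Result:
K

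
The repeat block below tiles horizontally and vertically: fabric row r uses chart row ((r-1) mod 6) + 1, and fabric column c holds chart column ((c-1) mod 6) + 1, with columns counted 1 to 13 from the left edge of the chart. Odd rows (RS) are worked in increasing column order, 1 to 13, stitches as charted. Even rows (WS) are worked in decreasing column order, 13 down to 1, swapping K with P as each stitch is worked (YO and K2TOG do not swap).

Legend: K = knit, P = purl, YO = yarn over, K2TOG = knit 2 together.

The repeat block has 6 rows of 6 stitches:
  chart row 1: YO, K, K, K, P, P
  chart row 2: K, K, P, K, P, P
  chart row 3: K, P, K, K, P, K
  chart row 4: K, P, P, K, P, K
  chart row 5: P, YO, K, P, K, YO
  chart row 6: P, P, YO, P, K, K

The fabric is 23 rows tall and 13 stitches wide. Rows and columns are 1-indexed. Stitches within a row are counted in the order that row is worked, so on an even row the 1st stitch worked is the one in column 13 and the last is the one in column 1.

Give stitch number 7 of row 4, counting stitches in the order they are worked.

Result:
P

Derivation:
For row 4: chart row = ((4-1) mod 6) + 1 = 4; this is a WS (even) row.
Chart row 4 tiled across columns 1-13: K P P K P K K P P K P K K
WS row: flip the tiled sequence (start at column 13) and apply K<->P; YO and K2TOG stay.
Row 4 as worked: P P K P K K P P K P K K P
Counting 7 along the worked row gives P.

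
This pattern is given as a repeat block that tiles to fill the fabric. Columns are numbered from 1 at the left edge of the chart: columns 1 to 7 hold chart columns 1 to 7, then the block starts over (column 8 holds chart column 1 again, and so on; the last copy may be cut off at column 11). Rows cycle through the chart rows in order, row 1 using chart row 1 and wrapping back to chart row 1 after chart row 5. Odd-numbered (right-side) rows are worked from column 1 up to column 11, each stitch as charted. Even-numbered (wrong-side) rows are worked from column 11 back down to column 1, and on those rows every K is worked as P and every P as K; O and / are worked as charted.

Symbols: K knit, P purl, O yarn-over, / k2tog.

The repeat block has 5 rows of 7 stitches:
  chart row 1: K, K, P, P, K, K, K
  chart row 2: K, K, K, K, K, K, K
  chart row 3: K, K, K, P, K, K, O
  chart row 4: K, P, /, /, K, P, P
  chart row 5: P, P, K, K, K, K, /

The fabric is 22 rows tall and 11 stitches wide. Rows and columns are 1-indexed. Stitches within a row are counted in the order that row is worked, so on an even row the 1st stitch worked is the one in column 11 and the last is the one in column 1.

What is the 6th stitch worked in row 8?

For row 8: chart row = ((8-1) mod 5) + 1 = 3; this is a WS (even) row.
Chart row 3 tiled across columns 1-11: K K K P K K O K K K P
WS: work from column 11 back to column 1 (reverse the tiled row), swapping K<->P (O and / unchanged).
Row 8 as worked: K P P P O P P K P P P
Counting 6 along the worked row gives P.

Stitch:
P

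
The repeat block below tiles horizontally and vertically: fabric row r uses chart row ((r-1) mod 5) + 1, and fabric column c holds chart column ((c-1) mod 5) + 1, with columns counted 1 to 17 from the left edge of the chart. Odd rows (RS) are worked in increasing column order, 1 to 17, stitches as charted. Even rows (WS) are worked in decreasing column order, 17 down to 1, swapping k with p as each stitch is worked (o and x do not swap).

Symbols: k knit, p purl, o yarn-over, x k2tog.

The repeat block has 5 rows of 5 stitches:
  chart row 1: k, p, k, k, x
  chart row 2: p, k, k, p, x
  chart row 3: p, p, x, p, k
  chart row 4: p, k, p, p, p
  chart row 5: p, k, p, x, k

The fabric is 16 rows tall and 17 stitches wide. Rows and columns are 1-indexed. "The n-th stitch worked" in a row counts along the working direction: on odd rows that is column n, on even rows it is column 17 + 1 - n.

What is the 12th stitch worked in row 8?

Row 8: (8-1) mod 5 = 2, so use chart row 3. Even row -> WS.
Chart row 3 tiled across columns 1-17: p p x p k p p x p k p p x p k p p
WS: work from column 17 back to column 1 (reverse the tiled row), swapping k<->p (o and x unchanged).
Row 8 as worked: k k p k x k k p k x k k p k x k k
Counting 12 along the worked row gives k.

Result:
k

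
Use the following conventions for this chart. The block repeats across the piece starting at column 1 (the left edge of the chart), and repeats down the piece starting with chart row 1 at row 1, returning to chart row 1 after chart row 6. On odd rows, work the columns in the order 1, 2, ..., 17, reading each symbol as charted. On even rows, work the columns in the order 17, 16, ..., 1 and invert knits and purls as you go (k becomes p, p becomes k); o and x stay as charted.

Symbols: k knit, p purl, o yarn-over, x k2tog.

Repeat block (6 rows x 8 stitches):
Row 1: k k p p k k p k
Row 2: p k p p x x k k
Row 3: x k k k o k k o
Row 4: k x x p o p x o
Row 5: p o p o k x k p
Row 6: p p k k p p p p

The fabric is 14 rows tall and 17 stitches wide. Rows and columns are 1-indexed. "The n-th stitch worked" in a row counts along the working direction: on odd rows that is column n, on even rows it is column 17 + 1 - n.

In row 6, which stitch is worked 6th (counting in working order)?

Stitch:
p

Derivation:
Row 6 uses chart row ((6-1) mod 6)+1 = 6. Row 6 is even, so WS.
Chart row 6 tiled across columns 1-17: p p k k p p p p p p k k p p p p p
Wrong side: read the tiled row from column 17 down to 1 and exchange k with p (leave o, x).
Row 6 as worked: k k k k k p p k k k k k k p p k k
Stitch 6 in working order -> p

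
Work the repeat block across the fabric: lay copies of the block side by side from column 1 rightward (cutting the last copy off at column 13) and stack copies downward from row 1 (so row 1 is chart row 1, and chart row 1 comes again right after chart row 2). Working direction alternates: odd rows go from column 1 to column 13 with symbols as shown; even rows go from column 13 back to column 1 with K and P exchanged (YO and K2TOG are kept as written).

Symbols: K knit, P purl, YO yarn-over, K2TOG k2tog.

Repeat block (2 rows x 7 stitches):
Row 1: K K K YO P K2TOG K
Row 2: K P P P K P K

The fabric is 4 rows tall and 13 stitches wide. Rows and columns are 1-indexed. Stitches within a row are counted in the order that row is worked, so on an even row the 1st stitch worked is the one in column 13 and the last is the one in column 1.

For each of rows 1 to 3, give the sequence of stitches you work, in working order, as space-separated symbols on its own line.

Row 1: chart row 1, RS - tile across columns 1-13 and work as-is.
Row 2: chart row 2, WS - tiled (columns 1-13): K P P P K P K K P P P K P; work from column 13 back to 1 with K<->P swapped.
Row 3: chart row 1, RS - tile across columns 1-13 and work as-is.

Result:
K K K YO P K2TOG K K K K YO P K2TOG
K P K K K P P K P K K K P
K K K YO P K2TOG K K K K YO P K2TOG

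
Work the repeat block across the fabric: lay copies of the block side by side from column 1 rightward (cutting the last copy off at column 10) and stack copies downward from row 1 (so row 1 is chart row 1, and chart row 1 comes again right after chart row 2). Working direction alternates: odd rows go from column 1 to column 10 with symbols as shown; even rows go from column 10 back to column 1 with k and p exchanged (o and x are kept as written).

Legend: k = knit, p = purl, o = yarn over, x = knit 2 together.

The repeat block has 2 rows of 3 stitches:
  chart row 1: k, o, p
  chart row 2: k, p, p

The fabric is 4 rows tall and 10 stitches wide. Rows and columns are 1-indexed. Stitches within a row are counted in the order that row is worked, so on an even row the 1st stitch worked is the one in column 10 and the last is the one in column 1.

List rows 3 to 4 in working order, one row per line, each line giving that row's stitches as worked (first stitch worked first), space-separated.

== ROWS AS WORKED ==
k o p k o p k o p k
p k k p k k p k k p

Derivation:
Row 3: chart row 1, RS - tile across columns 1-10 and work as-is.
Row 4: chart row 2, WS - tiled (columns 1-10): k p p k p p k p p k; work from column 10 back to 1 with k<->p swapped.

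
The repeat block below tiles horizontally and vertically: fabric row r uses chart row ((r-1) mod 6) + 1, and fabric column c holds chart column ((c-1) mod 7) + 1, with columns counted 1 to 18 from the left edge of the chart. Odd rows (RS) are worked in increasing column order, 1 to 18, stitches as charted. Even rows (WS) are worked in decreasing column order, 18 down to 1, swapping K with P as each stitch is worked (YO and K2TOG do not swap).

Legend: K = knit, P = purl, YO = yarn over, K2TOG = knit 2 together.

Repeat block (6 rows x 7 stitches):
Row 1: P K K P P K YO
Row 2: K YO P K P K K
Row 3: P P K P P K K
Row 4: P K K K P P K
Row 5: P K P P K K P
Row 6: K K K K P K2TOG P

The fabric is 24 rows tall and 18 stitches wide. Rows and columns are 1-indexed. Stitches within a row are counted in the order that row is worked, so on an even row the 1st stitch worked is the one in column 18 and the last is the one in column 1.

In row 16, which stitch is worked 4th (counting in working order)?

Result:
K

Derivation:
Row 16 uses chart row ((16-1) mod 6)+1 = 4. Row 16 is even, so WS.
Chart row 4 tiled across columns 1-18: P K K K P P K P K K K P P K P K K K
WS: work from column 18 back to column 1 (reverse the tiled row), swapping K<->P (YO and K2TOG unchanged).
Row 16 as worked: P P P K P K K P P P K P K K P P P K
Stitch 4 in working order -> K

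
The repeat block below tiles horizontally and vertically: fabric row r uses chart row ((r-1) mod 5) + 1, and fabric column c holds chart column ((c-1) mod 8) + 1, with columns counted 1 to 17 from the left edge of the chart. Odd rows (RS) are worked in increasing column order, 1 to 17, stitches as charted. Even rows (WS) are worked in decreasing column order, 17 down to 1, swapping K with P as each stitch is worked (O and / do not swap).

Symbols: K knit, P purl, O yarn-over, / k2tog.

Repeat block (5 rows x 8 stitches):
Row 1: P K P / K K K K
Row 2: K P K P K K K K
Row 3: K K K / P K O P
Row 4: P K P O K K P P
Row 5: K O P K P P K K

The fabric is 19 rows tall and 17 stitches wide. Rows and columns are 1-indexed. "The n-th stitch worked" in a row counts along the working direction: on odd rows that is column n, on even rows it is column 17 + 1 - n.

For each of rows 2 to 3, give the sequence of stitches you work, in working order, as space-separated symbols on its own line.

Rows as worked:
P P P P P K P K P P P P P K P K P
K K K / P K O P K K K / P K O P K

Derivation:
Row 2: chart row 2, WS - tiled (columns 1-17): K P K P K K K K K P K P K K K K K; work from column 17 back to 1 with K<->P swapped.
Row 3: chart row 3, RS - tile across columns 1-17 and work as-is.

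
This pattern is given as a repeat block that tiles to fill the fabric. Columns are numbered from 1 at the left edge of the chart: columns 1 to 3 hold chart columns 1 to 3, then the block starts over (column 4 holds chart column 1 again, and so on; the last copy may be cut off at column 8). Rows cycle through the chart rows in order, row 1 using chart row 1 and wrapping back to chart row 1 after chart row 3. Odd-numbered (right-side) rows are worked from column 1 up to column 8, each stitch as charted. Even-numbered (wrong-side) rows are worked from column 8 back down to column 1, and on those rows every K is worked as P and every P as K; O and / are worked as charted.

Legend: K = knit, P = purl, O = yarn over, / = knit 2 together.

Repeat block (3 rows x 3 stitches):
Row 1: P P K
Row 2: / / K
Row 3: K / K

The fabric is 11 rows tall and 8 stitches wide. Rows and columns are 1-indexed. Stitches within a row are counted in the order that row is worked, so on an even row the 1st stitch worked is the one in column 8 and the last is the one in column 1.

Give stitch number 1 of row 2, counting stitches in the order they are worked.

Row 2: (2-1) mod 3 = 1, so use chart row 2. Even row -> WS.
Chart row 2 tiled across columns 1-8: / / K / / K / /
Wrong side: read the tiled row from column 8 down to 1 and exchange K with P (leave O, /).
Row 2 as worked: / / P / / P / /
The 1st stitch worked is /.

Stitch:
/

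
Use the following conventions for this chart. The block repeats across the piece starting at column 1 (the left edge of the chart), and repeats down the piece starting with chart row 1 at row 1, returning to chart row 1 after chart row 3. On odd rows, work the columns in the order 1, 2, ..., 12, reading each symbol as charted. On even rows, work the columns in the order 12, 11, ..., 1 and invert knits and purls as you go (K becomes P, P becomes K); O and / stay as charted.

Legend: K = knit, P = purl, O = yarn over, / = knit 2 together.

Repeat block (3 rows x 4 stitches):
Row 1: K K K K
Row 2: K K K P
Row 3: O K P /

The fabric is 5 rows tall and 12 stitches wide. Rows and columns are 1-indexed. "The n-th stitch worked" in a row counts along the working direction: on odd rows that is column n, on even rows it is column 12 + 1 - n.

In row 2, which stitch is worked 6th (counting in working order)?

Row 2 uses chart row ((2-1) mod 3)+1 = 2. Row 2 is even, so WS.
Chart row 2 tiled across columns 1-12: K K K P K K K P K K K P
Wrong side: read the tiled row from column 12 down to 1 and exchange K with P (leave O, /).
Row 2 as worked: K P P P K P P P K P P P
The 6th stitch worked is P.

Result:
P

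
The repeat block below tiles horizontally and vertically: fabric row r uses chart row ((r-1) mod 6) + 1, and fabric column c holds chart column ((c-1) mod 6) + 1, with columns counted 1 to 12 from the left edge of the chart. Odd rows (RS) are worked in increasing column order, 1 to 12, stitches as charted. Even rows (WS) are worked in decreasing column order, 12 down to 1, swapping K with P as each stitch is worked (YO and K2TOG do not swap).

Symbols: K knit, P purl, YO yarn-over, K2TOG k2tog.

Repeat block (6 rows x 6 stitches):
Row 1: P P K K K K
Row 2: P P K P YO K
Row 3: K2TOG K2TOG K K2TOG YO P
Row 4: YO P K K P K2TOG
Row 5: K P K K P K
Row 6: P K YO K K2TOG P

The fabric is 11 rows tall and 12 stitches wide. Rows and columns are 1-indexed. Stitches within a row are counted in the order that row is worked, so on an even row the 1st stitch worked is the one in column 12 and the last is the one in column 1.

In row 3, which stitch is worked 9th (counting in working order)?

Row 3: (3-1) mod 6 = 2, so use chart row 3. Odd row -> RS.
Chart row 3 tiled across columns 1-12: K2TOG K2TOG K K2TOG YO P K2TOG K2TOG K K2TOG YO P
Right side: take the tiled row as-is (worked left to right from column 1).
Counting 9 along the worked row gives K.

== STITCH ==
K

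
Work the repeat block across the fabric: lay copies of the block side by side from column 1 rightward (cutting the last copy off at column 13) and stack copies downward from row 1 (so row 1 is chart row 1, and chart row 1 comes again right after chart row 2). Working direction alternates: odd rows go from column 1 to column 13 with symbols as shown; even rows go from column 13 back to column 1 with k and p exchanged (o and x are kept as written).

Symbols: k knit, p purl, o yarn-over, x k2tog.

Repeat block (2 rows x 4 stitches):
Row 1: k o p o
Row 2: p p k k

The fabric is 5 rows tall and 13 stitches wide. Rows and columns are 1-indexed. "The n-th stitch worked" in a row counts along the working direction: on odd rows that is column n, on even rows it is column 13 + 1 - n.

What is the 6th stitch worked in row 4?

== STITCH ==
p

Derivation:
Row 4 uses chart row ((4-1) mod 2)+1 = 2. Row 4 is even, so WS.
Chart row 2 tiled across columns 1-13: p p k k p p k k p p k k p
Wrong side: read the tiled row from column 13 down to 1 and exchange k with p (leave o, x).
Row 4 as worked: k p p k k p p k k p p k k
Stitch 6 in working order -> p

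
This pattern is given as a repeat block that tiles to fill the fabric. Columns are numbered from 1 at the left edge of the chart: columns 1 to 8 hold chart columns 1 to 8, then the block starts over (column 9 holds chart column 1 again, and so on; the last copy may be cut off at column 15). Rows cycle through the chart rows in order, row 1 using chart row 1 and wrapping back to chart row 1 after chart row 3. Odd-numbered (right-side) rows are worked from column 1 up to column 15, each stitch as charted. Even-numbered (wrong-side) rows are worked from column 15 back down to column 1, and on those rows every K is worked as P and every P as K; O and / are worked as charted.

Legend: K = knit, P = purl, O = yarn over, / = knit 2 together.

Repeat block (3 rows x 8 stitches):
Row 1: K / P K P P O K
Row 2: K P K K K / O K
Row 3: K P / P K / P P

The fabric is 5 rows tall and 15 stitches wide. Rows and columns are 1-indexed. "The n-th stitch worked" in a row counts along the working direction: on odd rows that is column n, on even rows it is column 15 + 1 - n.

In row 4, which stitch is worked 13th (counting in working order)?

Stitch:
K

Derivation:
For row 4: chart row = ((4-1) mod 3) + 1 = 1; this is a WS (even) row.
Chart row 1 tiled across columns 1-15: K / P K P P O K K / P K P P O
WS: work from column 15 back to column 1 (reverse the tiled row), swapping K<->P (O and / unchanged).
Row 4 as worked: O K K P K / P P O K K P K / P
Counting 13 along the worked row gives K.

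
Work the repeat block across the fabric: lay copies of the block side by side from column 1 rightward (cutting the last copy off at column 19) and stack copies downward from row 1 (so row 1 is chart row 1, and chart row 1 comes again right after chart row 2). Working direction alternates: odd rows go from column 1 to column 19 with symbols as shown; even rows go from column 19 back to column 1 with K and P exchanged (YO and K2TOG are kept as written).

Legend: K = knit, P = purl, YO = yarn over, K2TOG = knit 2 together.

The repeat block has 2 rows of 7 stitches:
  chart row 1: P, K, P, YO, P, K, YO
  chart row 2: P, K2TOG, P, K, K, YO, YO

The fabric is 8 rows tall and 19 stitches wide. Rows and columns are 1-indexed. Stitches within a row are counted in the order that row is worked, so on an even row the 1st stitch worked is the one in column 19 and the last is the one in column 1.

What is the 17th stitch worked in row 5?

Stitch:
P

Derivation:
For row 5: chart row = ((5-1) mod 2) + 1 = 1; this is a RS (odd) row.
Chart row 1 tiled across columns 1-19: P K P YO P K YO P K P YO P K YO P K P YO P
RS row: no reversal, no swap; stitch n worked = column n.
Counting 17 along the worked row gives P.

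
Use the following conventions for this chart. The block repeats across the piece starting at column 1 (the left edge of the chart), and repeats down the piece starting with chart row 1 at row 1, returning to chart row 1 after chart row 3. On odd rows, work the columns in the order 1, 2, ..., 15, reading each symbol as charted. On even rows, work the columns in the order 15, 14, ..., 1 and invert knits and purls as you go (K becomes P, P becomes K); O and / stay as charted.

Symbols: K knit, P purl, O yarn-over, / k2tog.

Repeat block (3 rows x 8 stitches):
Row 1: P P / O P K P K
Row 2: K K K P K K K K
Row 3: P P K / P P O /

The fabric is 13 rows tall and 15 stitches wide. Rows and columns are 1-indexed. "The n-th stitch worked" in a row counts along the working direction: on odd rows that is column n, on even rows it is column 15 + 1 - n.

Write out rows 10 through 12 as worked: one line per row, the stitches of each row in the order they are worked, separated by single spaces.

Row 10: chart row 1, WS - tiled (columns 1-15): P P / O P K P K P P / O P K P; work from column 15 back to 1 with K<->P swapped.
Row 11: chart row 2, RS - tile across columns 1-15 and work as-is.
Row 12: chart row 3, WS - tiled (columns 1-15): P P K / P P O / P P K / P P O; work from column 15 back to 1 with K<->P swapped.

Rows as worked:
K P K O / K K P K P K O / K K
K K K P K K K K K K K P K K K
O K K / P K K / O K K / P K K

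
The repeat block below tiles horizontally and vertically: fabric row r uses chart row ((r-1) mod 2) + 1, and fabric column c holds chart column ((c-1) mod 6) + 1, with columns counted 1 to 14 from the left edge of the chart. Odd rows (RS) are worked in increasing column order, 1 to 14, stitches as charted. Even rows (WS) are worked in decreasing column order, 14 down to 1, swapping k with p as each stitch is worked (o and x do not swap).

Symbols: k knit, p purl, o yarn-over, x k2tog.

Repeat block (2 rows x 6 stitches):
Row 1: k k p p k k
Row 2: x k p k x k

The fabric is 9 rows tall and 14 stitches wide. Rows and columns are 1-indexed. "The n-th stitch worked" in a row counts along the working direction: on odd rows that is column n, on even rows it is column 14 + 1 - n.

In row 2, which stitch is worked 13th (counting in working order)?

Row 2: (2-1) mod 2 = 1, so use chart row 2. Even row -> WS.
Chart row 2 tiled across columns 1-14: x k p k x k x k p k x k x k
Wrong side: read the tiled row from column 14 down to 1 and exchange k with p (leave o, x).
Row 2 as worked: p x p x p k p x p x p k p x
The 13th stitch worked is p.

Result:
p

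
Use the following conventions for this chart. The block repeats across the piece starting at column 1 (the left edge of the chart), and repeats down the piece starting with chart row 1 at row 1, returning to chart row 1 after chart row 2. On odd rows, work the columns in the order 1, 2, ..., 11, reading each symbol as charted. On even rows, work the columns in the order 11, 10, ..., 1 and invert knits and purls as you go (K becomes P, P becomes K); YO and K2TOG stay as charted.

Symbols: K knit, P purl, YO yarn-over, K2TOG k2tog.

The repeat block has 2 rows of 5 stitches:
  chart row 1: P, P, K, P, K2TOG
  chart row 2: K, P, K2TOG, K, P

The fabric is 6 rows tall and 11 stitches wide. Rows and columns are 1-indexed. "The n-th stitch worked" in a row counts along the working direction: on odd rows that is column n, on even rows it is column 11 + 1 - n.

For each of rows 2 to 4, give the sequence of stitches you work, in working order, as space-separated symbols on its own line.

Row 2: chart row 2, WS - tiled (columns 1-11): K P K2TOG K P K P K2TOG K P K; work from column 11 back to 1 with K<->P swapped.
Row 3: chart row 1, RS - tile across columns 1-11 and work as-is.
Row 4: chart row 2, WS - tiled (columns 1-11): K P K2TOG K P K P K2TOG K P K; work from column 11 back to 1 with K<->P swapped.

Result:
P K P K2TOG K P K P K2TOG K P
P P K P K2TOG P P K P K2TOG P
P K P K2TOG K P K P K2TOG K P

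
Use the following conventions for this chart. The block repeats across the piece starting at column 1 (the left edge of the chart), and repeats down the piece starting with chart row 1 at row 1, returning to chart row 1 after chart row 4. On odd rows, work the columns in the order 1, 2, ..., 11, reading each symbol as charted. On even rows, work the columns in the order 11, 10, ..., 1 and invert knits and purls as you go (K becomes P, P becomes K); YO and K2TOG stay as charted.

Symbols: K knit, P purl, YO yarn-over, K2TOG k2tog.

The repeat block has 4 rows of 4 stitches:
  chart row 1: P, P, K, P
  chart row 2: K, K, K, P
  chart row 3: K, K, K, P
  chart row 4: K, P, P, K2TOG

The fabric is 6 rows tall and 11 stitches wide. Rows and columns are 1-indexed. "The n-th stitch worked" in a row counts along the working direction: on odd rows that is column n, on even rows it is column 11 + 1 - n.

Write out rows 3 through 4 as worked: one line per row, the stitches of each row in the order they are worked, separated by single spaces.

Row 3: chart row 3, RS - tile across columns 1-11 and work as-is.
Row 4: chart row 4, WS - tiled (columns 1-11): K P P K2TOG K P P K2TOG K P P; work from column 11 back to 1 with K<->P swapped.

== ROWS AS WORKED ==
K K K P K K K P K K K
K K P K2TOG K K P K2TOG K K P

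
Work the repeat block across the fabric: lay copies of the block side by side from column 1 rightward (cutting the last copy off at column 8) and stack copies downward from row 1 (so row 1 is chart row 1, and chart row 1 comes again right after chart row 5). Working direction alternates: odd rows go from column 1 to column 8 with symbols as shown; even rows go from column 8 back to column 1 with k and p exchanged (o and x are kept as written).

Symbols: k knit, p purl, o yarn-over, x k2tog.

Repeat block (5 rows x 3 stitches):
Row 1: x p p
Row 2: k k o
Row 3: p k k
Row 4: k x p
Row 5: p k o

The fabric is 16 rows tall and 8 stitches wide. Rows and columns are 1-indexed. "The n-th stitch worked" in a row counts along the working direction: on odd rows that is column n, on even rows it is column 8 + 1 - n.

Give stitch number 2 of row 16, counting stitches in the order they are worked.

Row 16 uses chart row ((16-1) mod 5)+1 = 1. Row 16 is even, so WS.
Chart row 1 tiled across columns 1-8: x p p x p p x p
WS: work from column 8 back to column 1 (reverse the tiled row), swapping k<->p (o and x unchanged).
Row 16 as worked: k x k k x k k x
Stitch 2 in working order -> x

Stitch:
x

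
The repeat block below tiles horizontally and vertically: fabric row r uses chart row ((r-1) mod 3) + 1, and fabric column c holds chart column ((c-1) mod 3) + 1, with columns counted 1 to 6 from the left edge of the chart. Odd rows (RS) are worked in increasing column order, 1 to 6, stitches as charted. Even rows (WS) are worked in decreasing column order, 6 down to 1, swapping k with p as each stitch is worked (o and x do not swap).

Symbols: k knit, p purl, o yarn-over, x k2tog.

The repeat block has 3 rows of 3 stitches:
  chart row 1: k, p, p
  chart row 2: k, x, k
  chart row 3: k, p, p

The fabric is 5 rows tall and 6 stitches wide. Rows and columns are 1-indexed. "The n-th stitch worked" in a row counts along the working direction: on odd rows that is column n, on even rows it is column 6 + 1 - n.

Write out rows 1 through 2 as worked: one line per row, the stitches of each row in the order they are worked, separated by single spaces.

Row 1: chart row 1, RS - tile across columns 1-6 and work as-is.
Row 2: chart row 2, WS - tiled (columns 1-6): k x k k x k; work from column 6 back to 1 with k<->p swapped.

Result:
k p p k p p
p x p p x p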